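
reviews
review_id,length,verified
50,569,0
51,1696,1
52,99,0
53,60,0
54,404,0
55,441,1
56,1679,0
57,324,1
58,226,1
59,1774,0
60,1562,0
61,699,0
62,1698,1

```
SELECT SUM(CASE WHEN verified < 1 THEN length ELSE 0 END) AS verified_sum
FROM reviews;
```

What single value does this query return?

6846

review_id=50: ✓ → 569
review_id=51: ✗
review_id=52: ✓ → 99
review_id=53: ✓ → 60
review_id=54: ✓ → 404
review_id=55: ✗
review_id=56: ✓ → 1679
review_id=57: ✗
review_id=58: ✗
review_id=59: ✓ → 1774
review_id=60: ✓ → 1562
review_id=61: ✓ → 699
review_id=62: ✗
verified_sum = 569 + 99 + 60 + 404 + 1679 + 1774 + 1562 + 699 = 6846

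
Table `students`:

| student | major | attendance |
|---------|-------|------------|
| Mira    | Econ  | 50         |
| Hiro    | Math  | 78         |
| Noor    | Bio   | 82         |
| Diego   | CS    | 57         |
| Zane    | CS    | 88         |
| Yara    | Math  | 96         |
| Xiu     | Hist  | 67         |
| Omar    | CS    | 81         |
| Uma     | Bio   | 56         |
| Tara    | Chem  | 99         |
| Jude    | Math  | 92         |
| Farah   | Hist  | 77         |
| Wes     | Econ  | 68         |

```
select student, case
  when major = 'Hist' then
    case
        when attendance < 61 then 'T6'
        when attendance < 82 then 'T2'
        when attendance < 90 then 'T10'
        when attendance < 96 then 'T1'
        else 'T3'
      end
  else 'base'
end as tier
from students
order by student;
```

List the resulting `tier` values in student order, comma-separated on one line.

student=Diego: major='CS' → outer ELSE → base
student=Farah: major='Hist' → inner[attendance < 82] → T2
student=Hiro: major='Math' → outer ELSE → base
student=Jude: major='Math' → outer ELSE → base
student=Mira: major='Econ' → outer ELSE → base
student=Noor: major='Bio' → outer ELSE → base
student=Omar: major='CS' → outer ELSE → base
student=Tara: major='Chem' → outer ELSE → base
student=Uma: major='Bio' → outer ELSE → base
student=Wes: major='Econ' → outer ELSE → base
student=Xiu: major='Hist' → inner[attendance < 82] → T2
student=Yara: major='Math' → outer ELSE → base
student=Zane: major='CS' → outer ELSE → base

base, T2, base, base, base, base, base, base, base, base, T2, base, base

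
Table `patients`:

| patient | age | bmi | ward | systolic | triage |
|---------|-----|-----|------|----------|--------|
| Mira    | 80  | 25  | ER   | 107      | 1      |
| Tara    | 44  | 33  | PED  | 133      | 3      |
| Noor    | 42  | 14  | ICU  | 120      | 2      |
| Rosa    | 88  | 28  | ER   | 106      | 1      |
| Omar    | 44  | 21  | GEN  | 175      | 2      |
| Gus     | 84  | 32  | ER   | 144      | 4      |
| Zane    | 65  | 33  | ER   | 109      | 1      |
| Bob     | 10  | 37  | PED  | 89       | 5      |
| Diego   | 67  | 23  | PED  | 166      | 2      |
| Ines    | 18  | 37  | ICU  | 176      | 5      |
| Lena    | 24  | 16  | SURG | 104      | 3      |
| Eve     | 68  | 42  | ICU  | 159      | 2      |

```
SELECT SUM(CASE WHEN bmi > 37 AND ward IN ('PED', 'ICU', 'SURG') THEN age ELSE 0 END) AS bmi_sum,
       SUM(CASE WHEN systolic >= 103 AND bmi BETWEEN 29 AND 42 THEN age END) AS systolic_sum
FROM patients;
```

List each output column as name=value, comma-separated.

[bmi_sum: bmi > 37 AND ward IN ('PED', 'ICU', 'SURG')]
patient=Mira: ✗
patient=Tara: ✗
patient=Noor: ✗
patient=Rosa: ✗
patient=Omar: ✗
patient=Gus: ✗
patient=Zane: ✗
patient=Bob: ✗
patient=Diego: ✗
patient=Ines: ✗
patient=Lena: ✗
patient=Eve: ✓ → 68
bmi_sum = 68
—
[systolic_sum: systolic >= 103 AND bmi BETWEEN 29 AND 42]
patient=Mira: ✗
patient=Tara: ✓ → 44
patient=Noor: ✗
patient=Rosa: ✗
patient=Omar: ✗
patient=Gus: ✓ → 84
patient=Zane: ✓ → 65
patient=Bob: ✗
patient=Diego: ✗
patient=Ines: ✓ → 18
patient=Lena: ✗
patient=Eve: ✓ → 68
systolic_sum = 44 + 84 + 65 + 18 + 68 = 279

bmi_sum=68, systolic_sum=279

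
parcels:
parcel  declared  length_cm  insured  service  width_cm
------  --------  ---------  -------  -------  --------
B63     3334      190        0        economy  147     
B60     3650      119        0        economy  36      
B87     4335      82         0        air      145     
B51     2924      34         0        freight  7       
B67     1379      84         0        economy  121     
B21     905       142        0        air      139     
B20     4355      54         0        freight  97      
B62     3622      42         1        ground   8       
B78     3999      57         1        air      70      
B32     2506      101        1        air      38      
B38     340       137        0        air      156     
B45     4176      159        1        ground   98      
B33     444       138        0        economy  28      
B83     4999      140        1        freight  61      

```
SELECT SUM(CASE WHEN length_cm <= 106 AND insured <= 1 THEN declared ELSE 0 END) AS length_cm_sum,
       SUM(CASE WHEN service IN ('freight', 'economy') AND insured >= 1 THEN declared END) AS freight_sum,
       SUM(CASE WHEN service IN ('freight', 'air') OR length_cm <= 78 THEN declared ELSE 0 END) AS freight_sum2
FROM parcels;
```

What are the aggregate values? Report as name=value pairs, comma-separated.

length_cm_sum=23120, freight_sum=4999, freight_sum2=27985

[length_cm_sum: length_cm <= 106 AND insured <= 1]
parcel=B63: ✗
parcel=B60: ✗
parcel=B87: ✓ → 4335
parcel=B51: ✓ → 2924
parcel=B67: ✓ → 1379
parcel=B21: ✗
parcel=B20: ✓ → 4355
parcel=B62: ✓ → 3622
parcel=B78: ✓ → 3999
parcel=B32: ✓ → 2506
parcel=B38: ✗
parcel=B45: ✗
parcel=B33: ✗
parcel=B83: ✗
length_cm_sum = 4335 + 2924 + 1379 + 4355 + 3622 + 3999 + 2506 = 23120
—
[freight_sum: service IN ('freight', 'economy') AND insured >= 1]
parcel=B63: ✗
parcel=B60: ✗
parcel=B87: ✗
parcel=B51: ✗
parcel=B67: ✗
parcel=B21: ✗
parcel=B20: ✗
parcel=B62: ✗
parcel=B78: ✗
parcel=B32: ✗
parcel=B38: ✗
parcel=B45: ✗
parcel=B33: ✗
parcel=B83: ✓ → 4999
freight_sum = 4999
—
[freight_sum2: service IN ('freight', 'air') OR length_cm <= 78]
parcel=B63: ✗
parcel=B60: ✗
parcel=B87: ✓ → 4335
parcel=B51: ✓ → 2924
parcel=B67: ✗
parcel=B21: ✓ → 905
parcel=B20: ✓ → 4355
parcel=B62: ✓ → 3622
parcel=B78: ✓ → 3999
parcel=B32: ✓ → 2506
parcel=B38: ✓ → 340
parcel=B45: ✗
parcel=B33: ✗
parcel=B83: ✓ → 4999
freight_sum2 = 4335 + 2924 + 905 + 4355 + 3622 + 3999 + 2506 + 340 + 4999 = 27985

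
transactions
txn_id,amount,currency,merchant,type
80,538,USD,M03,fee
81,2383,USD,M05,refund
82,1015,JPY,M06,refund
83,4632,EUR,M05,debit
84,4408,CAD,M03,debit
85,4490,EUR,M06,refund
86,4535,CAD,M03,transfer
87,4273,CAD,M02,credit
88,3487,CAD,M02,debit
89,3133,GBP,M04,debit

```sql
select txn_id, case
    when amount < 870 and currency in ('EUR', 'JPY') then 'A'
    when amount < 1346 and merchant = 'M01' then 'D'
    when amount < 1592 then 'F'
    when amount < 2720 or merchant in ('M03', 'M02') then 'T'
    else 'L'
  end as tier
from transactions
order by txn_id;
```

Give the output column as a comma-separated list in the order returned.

txn_id=80: amount < 1592 → F
txn_id=81: amount < 2720 or merchant in ('M03', 'M02') → T
txn_id=82: amount < 1592 → F
txn_id=83: ELSE → L
txn_id=84: amount < 2720 or merchant in ('M03', 'M02') → T
txn_id=85: ELSE → L
txn_id=86: amount < 2720 or merchant in ('M03', 'M02') → T
txn_id=87: amount < 2720 or merchant in ('M03', 'M02') → T
txn_id=88: amount < 2720 or merchant in ('M03', 'M02') → T
txn_id=89: ELSE → L

F, T, F, L, T, L, T, T, T, L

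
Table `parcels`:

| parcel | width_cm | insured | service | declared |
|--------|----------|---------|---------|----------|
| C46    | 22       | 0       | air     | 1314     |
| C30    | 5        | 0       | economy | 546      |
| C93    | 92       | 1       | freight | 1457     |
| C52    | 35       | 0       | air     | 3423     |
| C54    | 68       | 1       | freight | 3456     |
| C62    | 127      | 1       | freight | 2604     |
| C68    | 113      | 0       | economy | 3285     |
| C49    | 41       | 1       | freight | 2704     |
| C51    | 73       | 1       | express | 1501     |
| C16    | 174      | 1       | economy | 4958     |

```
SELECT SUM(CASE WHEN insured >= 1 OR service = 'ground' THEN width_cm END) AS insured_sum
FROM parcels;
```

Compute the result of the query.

575

parcel=C46: ✗
parcel=C30: ✗
parcel=C93: ✓ → 92
parcel=C52: ✗
parcel=C54: ✓ → 68
parcel=C62: ✓ → 127
parcel=C68: ✗
parcel=C49: ✓ → 41
parcel=C51: ✓ → 73
parcel=C16: ✓ → 174
insured_sum = 92 + 68 + 127 + 41 + 73 + 174 = 575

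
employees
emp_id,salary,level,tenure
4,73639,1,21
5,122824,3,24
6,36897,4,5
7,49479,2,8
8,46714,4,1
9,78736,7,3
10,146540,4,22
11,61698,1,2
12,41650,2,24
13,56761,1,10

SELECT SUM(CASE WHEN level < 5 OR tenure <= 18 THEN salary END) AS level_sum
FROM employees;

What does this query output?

emp_id=4: ✓ → 73639
emp_id=5: ✓ → 122824
emp_id=6: ✓ → 36897
emp_id=7: ✓ → 49479
emp_id=8: ✓ → 46714
emp_id=9: ✓ → 78736
emp_id=10: ✓ → 146540
emp_id=11: ✓ → 61698
emp_id=12: ✓ → 41650
emp_id=13: ✓ → 56761
level_sum = 73639 + 122824 + 36897 + 49479 + 46714 + 78736 + 146540 + 61698 + 41650 + 56761 = 714938

714938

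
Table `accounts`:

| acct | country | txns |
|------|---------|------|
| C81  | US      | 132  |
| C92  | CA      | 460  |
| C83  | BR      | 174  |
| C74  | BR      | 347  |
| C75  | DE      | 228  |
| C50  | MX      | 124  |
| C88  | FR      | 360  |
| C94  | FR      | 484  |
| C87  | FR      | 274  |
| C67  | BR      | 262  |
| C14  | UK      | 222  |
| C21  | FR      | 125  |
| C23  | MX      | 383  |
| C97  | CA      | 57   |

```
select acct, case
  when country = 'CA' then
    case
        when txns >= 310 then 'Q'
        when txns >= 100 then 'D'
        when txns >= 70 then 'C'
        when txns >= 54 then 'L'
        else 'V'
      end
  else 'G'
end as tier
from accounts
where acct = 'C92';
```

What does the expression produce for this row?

acct = C92: country=CA, txns=460.
country='CA' → inner[txns >= 310] → Q

Q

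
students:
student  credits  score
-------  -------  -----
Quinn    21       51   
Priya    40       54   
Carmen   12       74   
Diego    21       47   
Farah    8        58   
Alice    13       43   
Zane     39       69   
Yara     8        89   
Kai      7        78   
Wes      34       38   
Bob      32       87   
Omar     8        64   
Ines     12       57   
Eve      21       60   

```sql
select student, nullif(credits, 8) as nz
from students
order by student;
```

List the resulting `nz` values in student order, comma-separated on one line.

student=Alice: credits=13 vs 8: differ → 13
student=Bob: credits=32 vs 8: differ → 32
student=Carmen: credits=12 vs 8: differ → 12
student=Diego: credits=21 vs 8: differ → 21
student=Eve: credits=21 vs 8: differ → 21
student=Farah: credits=8 vs 8: equal → NULL
student=Ines: credits=12 vs 8: differ → 12
student=Kai: credits=7 vs 8: differ → 7
student=Omar: credits=8 vs 8: equal → NULL
student=Priya: credits=40 vs 8: differ → 40
student=Quinn: credits=21 vs 8: differ → 21
student=Wes: credits=34 vs 8: differ → 34
student=Yara: credits=8 vs 8: equal → NULL
student=Zane: credits=39 vs 8: differ → 39

13, 32, 12, 21, 21, NULL, 12, 7, NULL, 40, 21, 34, NULL, 39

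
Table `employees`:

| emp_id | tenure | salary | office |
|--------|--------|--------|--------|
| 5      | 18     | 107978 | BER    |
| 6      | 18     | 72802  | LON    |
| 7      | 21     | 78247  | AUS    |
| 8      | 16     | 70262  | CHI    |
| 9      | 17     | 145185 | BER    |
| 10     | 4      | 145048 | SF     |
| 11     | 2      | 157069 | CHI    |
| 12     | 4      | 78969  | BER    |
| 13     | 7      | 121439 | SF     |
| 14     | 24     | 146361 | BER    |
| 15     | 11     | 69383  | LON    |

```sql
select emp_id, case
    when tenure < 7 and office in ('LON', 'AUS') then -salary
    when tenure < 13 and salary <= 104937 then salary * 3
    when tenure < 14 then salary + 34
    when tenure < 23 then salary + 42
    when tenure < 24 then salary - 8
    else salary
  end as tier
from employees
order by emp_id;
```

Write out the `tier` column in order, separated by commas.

108020, 72844, 78289, 70304, 145227, 145082, 157103, 236907, 121473, 146361, 208149

emp_id=5: tenure < 23 → 108020
emp_id=6: tenure < 23 → 72844
emp_id=7: tenure < 23 → 78289
emp_id=8: tenure < 23 → 70304
emp_id=9: tenure < 23 → 145227
emp_id=10: tenure < 14 → 145082
emp_id=11: tenure < 14 → 157103
emp_id=12: tenure < 13 and salary <= 104937 → 236907
emp_id=13: tenure < 14 → 121473
emp_id=14: ELSE → 146361
emp_id=15: tenure < 13 and salary <= 104937 → 208149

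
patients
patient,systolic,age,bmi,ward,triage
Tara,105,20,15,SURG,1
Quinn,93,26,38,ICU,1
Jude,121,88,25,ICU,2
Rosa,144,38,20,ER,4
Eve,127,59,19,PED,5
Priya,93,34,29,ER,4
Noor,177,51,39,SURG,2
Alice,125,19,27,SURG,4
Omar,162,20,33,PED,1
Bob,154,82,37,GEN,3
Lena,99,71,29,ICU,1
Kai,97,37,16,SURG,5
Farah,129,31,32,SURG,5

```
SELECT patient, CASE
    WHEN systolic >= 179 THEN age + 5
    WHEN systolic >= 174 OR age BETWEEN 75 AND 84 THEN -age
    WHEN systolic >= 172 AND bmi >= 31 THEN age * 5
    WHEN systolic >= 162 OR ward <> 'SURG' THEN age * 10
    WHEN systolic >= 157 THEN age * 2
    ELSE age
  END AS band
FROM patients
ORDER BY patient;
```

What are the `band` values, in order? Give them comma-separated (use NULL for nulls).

patient=Alice: ELSE → 19
patient=Bob: systolic >= 174 OR age BETWEEN 75 AND 84 → -82
patient=Eve: systolic >= 162 OR ward <> 'SURG' → 590
patient=Farah: ELSE → 31
patient=Jude: systolic >= 162 OR ward <> 'SURG' → 880
patient=Kai: ELSE → 37
patient=Lena: systolic >= 162 OR ward <> 'SURG' → 710
patient=Noor: systolic >= 174 OR age BETWEEN 75 AND 84 → -51
patient=Omar: systolic >= 162 OR ward <> 'SURG' → 200
patient=Priya: systolic >= 162 OR ward <> 'SURG' → 340
patient=Quinn: systolic >= 162 OR ward <> 'SURG' → 260
patient=Rosa: systolic >= 162 OR ward <> 'SURG' → 380
patient=Tara: ELSE → 20

19, -82, 590, 31, 880, 37, 710, -51, 200, 340, 260, 380, 20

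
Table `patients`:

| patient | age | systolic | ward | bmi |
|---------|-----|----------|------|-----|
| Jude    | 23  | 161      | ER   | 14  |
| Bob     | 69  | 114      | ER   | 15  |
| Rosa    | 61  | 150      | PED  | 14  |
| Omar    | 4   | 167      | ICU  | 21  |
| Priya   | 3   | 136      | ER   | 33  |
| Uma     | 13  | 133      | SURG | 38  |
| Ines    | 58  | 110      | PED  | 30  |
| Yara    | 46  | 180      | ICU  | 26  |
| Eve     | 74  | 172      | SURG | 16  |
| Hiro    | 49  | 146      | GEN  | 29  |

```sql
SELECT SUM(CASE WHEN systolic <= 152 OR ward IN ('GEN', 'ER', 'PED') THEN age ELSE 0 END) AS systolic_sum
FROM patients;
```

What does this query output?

276

patient=Jude: ✓ → 23
patient=Bob: ✓ → 69
patient=Rosa: ✓ → 61
patient=Omar: ✗
patient=Priya: ✓ → 3
patient=Uma: ✓ → 13
patient=Ines: ✓ → 58
patient=Yara: ✗
patient=Eve: ✗
patient=Hiro: ✓ → 49
systolic_sum = 23 + 69 + 61 + 3 + 13 + 58 + 49 = 276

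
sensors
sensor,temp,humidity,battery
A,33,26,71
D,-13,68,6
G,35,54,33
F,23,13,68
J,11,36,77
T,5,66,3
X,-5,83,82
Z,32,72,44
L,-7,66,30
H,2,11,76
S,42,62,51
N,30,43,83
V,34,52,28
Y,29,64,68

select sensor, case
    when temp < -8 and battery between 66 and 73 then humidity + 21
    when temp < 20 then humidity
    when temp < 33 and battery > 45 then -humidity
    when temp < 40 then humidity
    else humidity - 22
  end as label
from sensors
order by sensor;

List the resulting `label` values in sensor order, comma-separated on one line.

sensor=A: temp < 40 → 26
sensor=D: temp < 20 → 68
sensor=F: temp < 33 and battery > 45 → -13
sensor=G: temp < 40 → 54
sensor=H: temp < 20 → 11
sensor=J: temp < 20 → 36
sensor=L: temp < 20 → 66
sensor=N: temp < 33 and battery > 45 → -43
sensor=S: ELSE → 40
sensor=T: temp < 20 → 66
sensor=V: temp < 40 → 52
sensor=X: temp < 20 → 83
sensor=Y: temp < 33 and battery > 45 → -64
sensor=Z: temp < 40 → 72

26, 68, -13, 54, 11, 36, 66, -43, 40, 66, 52, 83, -64, 72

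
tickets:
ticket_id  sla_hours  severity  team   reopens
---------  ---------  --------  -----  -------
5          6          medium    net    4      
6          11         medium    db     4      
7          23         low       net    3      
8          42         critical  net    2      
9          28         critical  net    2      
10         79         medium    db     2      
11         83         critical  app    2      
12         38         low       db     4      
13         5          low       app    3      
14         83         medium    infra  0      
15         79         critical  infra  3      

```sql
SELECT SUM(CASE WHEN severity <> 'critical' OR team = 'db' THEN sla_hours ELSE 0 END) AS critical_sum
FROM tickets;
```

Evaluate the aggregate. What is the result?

245

ticket_id=5: ✓ → 6
ticket_id=6: ✓ → 11
ticket_id=7: ✓ → 23
ticket_id=8: ✗
ticket_id=9: ✗
ticket_id=10: ✓ → 79
ticket_id=11: ✗
ticket_id=12: ✓ → 38
ticket_id=13: ✓ → 5
ticket_id=14: ✓ → 83
ticket_id=15: ✗
critical_sum = 6 + 11 + 23 + 79 + 38 + 5 + 83 = 245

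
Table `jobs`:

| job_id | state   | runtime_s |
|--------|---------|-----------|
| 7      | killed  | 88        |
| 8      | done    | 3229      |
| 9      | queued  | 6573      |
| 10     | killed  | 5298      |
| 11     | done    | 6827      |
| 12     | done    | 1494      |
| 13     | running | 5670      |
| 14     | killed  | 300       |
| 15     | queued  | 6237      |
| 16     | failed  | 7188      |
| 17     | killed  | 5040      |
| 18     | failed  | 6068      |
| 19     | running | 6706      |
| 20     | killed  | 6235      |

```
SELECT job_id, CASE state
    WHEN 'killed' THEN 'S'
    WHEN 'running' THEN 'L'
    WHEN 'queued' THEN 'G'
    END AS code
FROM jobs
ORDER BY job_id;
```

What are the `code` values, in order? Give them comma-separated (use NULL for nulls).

job_id=7: state='killed' → S
job_id=8: (no match → NULL) → NULL
job_id=9: state='queued' → G
job_id=10: state='killed' → S
job_id=11: (no match → NULL) → NULL
job_id=12: (no match → NULL) → NULL
job_id=13: state='running' → L
job_id=14: state='killed' → S
job_id=15: state='queued' → G
job_id=16: (no match → NULL) → NULL
job_id=17: state='killed' → S
job_id=18: (no match → NULL) → NULL
job_id=19: state='running' → L
job_id=20: state='killed' → S

S, NULL, G, S, NULL, NULL, L, S, G, NULL, S, NULL, L, S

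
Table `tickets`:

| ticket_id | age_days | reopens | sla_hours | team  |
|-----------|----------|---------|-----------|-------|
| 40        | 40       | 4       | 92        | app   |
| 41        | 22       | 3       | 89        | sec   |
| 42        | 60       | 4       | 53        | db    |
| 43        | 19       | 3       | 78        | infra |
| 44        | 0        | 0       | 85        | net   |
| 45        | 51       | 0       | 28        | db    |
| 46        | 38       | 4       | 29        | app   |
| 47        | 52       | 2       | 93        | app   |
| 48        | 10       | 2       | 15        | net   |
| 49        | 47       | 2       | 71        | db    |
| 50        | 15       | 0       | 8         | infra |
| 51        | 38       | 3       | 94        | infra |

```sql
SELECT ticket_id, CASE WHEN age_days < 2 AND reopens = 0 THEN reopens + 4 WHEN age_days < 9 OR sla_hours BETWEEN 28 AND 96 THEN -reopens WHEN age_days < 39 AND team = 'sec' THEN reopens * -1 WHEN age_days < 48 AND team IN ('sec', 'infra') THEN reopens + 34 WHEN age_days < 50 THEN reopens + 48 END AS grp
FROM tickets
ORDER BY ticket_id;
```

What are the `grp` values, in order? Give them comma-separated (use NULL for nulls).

ticket_id=40: age_days < 9 OR sla_hours BETWEEN 28 AND 96 → -4
ticket_id=41: age_days < 9 OR sla_hours BETWEEN 28 AND 96 → -3
ticket_id=42: age_days < 9 OR sla_hours BETWEEN 28 AND 96 → -4
ticket_id=43: age_days < 9 OR sla_hours BETWEEN 28 AND 96 → -3
ticket_id=44: age_days < 2 AND reopens = 0 → 4
ticket_id=45: age_days < 9 OR sla_hours BETWEEN 28 AND 96 → 0
ticket_id=46: age_days < 9 OR sla_hours BETWEEN 28 AND 96 → -4
ticket_id=47: age_days < 9 OR sla_hours BETWEEN 28 AND 96 → -2
ticket_id=48: age_days < 50 → 50
ticket_id=49: age_days < 9 OR sla_hours BETWEEN 28 AND 96 → -2
ticket_id=50: age_days < 48 AND team IN ('sec', 'infra') → 34
ticket_id=51: age_days < 9 OR sla_hours BETWEEN 28 AND 96 → -3

-4, -3, -4, -3, 4, 0, -4, -2, 50, -2, 34, -3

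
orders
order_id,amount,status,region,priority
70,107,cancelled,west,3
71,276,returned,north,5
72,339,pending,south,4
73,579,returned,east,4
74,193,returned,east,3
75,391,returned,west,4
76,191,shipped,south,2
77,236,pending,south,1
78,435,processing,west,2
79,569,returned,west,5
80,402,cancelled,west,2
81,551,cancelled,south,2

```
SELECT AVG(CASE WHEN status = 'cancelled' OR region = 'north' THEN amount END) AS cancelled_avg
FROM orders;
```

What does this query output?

334

order_id=70: ✓ → 107
order_id=71: ✓ → 276
order_id=72: ✗
order_id=73: ✗
order_id=74: ✗
order_id=75: ✗
order_id=76: ✗
order_id=77: ✗
order_id=78: ✗
order_id=79: ✗
order_id=80: ✓ → 402
order_id=81: ✓ → 551
cancelled_avg = (107 + 276 + 402 + 551) / 4 = 334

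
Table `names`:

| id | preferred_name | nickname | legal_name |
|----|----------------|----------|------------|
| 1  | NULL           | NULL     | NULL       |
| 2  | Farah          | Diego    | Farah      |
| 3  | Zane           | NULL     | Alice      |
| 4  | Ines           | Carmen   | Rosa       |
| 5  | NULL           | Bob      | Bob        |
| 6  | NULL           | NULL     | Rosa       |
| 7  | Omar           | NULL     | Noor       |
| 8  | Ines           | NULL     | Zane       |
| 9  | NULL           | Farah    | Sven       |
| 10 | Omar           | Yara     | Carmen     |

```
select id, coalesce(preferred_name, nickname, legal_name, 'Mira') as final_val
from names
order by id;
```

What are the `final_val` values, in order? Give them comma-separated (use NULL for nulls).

id=1: preferred_name=NULL, nickname=NULL, legal_name=NULL, → literal Mira → Mira
id=2: preferred_name=Farah → Farah
id=3: preferred_name=Zane → Zane
id=4: preferred_name=Ines → Ines
id=5: preferred_name=NULL, nickname=Bob → Bob
id=6: preferred_name=NULL, nickname=NULL, legal_name=Rosa → Rosa
id=7: preferred_name=Omar → Omar
id=8: preferred_name=Ines → Ines
id=9: preferred_name=NULL, nickname=Farah → Farah
id=10: preferred_name=Omar → Omar

Mira, Farah, Zane, Ines, Bob, Rosa, Omar, Ines, Farah, Omar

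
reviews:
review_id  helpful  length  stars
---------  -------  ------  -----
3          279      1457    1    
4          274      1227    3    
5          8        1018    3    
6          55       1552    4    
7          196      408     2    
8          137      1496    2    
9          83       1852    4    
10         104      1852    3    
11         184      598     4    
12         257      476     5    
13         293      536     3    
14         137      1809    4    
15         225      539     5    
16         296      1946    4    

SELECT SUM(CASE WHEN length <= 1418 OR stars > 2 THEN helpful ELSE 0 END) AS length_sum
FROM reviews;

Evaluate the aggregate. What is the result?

2112

review_id=3: ✗
review_id=4: ✓ → 274
review_id=5: ✓ → 8
review_id=6: ✓ → 55
review_id=7: ✓ → 196
review_id=8: ✗
review_id=9: ✓ → 83
review_id=10: ✓ → 104
review_id=11: ✓ → 184
review_id=12: ✓ → 257
review_id=13: ✓ → 293
review_id=14: ✓ → 137
review_id=15: ✓ → 225
review_id=16: ✓ → 296
length_sum = 274 + 8 + 55 + 196 + 83 + 104 + 184 + 257 + 293 + 137 + 225 + 296 = 2112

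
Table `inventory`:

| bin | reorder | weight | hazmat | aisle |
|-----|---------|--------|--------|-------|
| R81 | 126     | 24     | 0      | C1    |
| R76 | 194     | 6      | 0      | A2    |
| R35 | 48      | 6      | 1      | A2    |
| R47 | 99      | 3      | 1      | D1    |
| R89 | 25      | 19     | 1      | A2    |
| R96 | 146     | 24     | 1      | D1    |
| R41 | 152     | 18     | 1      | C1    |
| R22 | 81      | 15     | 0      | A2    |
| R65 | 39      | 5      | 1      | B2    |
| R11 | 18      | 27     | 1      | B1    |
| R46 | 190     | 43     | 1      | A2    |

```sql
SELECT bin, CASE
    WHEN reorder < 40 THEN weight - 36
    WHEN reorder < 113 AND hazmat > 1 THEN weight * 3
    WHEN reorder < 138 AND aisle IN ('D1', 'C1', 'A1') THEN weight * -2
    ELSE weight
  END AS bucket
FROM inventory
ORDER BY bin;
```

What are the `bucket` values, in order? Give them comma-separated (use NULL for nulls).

bin=R11: reorder < 40 → -9
bin=R22: ELSE → 15
bin=R35: ELSE → 6
bin=R41: ELSE → 18
bin=R46: ELSE → 43
bin=R47: reorder < 138 AND aisle IN ('D1', 'C1', 'A1') → -6
bin=R65: reorder < 40 → -31
bin=R76: ELSE → 6
bin=R81: reorder < 138 AND aisle IN ('D1', 'C1', 'A1') → -48
bin=R89: reorder < 40 → -17
bin=R96: ELSE → 24

-9, 15, 6, 18, 43, -6, -31, 6, -48, -17, 24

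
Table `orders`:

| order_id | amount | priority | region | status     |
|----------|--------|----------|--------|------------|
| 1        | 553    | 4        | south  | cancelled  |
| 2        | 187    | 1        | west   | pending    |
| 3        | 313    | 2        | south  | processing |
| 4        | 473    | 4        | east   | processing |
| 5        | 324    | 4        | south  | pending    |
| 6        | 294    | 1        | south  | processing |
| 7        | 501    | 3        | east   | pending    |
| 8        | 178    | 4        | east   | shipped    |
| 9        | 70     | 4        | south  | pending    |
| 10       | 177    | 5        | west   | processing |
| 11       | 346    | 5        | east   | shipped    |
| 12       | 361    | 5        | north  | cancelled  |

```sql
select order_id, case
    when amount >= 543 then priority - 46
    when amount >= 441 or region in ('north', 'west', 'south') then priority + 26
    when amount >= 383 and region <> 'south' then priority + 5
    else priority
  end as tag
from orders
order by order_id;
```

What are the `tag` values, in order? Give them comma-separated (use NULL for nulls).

-42, 27, 28, 30, 30, 27, 29, 4, 30, 31, 5, 31

order_id=1: amount >= 543 → -42
order_id=2: amount >= 441 or region in ('north', 'west', 'south') → 27
order_id=3: amount >= 441 or region in ('north', 'west', 'south') → 28
order_id=4: amount >= 441 or region in ('north', 'west', 'south') → 30
order_id=5: amount >= 441 or region in ('north', 'west', 'south') → 30
order_id=6: amount >= 441 or region in ('north', 'west', 'south') → 27
order_id=7: amount >= 441 or region in ('north', 'west', 'south') → 29
order_id=8: ELSE → 4
order_id=9: amount >= 441 or region in ('north', 'west', 'south') → 30
order_id=10: amount >= 441 or region in ('north', 'west', 'south') → 31
order_id=11: ELSE → 5
order_id=12: amount >= 441 or region in ('north', 'west', 'south') → 31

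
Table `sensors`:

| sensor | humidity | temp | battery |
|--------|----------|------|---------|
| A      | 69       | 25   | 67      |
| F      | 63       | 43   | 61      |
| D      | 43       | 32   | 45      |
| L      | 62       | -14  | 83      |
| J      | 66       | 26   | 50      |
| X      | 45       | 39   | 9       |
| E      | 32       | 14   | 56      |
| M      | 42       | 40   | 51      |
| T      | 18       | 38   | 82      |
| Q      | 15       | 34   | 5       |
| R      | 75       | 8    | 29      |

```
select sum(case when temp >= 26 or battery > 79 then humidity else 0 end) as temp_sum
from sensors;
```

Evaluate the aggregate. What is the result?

sensor=A: ✗
sensor=F: ✓ → 63
sensor=D: ✓ → 43
sensor=L: ✓ → 62
sensor=J: ✓ → 66
sensor=X: ✓ → 45
sensor=E: ✗
sensor=M: ✓ → 42
sensor=T: ✓ → 18
sensor=Q: ✓ → 15
sensor=R: ✗
temp_sum = 63 + 43 + 62 + 66 + 45 + 42 + 18 + 15 = 354

354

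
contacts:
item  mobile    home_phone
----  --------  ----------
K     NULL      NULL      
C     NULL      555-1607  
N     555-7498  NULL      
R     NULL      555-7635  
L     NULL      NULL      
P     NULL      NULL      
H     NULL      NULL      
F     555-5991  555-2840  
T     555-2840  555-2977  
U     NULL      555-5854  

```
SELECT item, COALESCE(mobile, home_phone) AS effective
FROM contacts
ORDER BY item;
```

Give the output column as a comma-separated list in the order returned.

555-1607, 555-5991, NULL, NULL, NULL, 555-7498, NULL, 555-7635, 555-2840, 555-5854

item=C: mobile=NULL, home_phone=555-1607 → 555-1607
item=F: mobile=555-5991 → 555-5991
item=H: mobile=NULL, home_phone=NULL (all NULL) → NULL
item=K: mobile=NULL, home_phone=NULL (all NULL) → NULL
item=L: mobile=NULL, home_phone=NULL (all NULL) → NULL
item=N: mobile=555-7498 → 555-7498
item=P: mobile=NULL, home_phone=NULL (all NULL) → NULL
item=R: mobile=NULL, home_phone=555-7635 → 555-7635
item=T: mobile=555-2840 → 555-2840
item=U: mobile=NULL, home_phone=555-5854 → 555-5854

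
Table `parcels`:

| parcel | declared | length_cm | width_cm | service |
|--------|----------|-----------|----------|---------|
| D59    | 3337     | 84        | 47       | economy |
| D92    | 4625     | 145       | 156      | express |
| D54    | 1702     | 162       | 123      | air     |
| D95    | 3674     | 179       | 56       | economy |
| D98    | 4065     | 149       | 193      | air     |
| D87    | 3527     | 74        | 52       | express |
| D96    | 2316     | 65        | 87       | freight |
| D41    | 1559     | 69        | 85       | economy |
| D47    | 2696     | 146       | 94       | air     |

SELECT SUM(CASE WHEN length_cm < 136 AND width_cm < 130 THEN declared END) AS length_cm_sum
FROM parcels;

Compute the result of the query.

parcel=D59: ✓ → 3337
parcel=D92: ✗
parcel=D54: ✗
parcel=D95: ✗
parcel=D98: ✗
parcel=D87: ✓ → 3527
parcel=D96: ✓ → 2316
parcel=D41: ✓ → 1559
parcel=D47: ✗
length_cm_sum = 3337 + 3527 + 2316 + 1559 = 10739

10739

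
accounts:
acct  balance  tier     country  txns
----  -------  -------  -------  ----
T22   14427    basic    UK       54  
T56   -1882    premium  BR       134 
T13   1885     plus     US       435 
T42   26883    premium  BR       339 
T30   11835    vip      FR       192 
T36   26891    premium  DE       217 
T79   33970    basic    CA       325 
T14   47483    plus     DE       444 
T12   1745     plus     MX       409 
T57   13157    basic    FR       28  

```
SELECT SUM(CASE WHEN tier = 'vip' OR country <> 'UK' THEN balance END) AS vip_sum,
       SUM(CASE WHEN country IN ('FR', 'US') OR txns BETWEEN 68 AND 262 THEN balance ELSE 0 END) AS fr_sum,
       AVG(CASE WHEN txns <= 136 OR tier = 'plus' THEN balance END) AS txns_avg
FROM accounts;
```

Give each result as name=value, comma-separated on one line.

vip_sum=161967, fr_sum=51886, txns_avg=12802.5

[vip_sum: tier = 'vip' OR country <> 'UK']
acct=T22: ✗
acct=T56: ✓ → -1882
acct=T13: ✓ → 1885
acct=T42: ✓ → 26883
acct=T30: ✓ → 11835
acct=T36: ✓ → 26891
acct=T79: ✓ → 33970
acct=T14: ✓ → 47483
acct=T12: ✓ → 1745
acct=T57: ✓ → 13157
vip_sum = -1882 + 1885 + 26883 + 11835 + 26891 + 33970 + 47483 + 1745 + 13157 = 161967
—
[fr_sum: country IN ('FR', 'US') OR txns BETWEEN 68 AND 262]
acct=T22: ✗
acct=T56: ✓ → -1882
acct=T13: ✓ → 1885
acct=T42: ✗
acct=T30: ✓ → 11835
acct=T36: ✓ → 26891
acct=T79: ✗
acct=T14: ✗
acct=T12: ✗
acct=T57: ✓ → 13157
fr_sum = -1882 + 1885 + 11835 + 26891 + 13157 = 51886
—
[txns_avg: txns <= 136 OR tier = 'plus']
acct=T22: ✓ → 14427
acct=T56: ✓ → -1882
acct=T13: ✓ → 1885
acct=T42: ✗
acct=T30: ✗
acct=T36: ✗
acct=T79: ✗
acct=T14: ✓ → 47483
acct=T12: ✓ → 1745
acct=T57: ✓ → 13157
txns_avg = (14427 + -1882 + 1885 + 47483 + 1745 + 13157) / 6 = 12802.5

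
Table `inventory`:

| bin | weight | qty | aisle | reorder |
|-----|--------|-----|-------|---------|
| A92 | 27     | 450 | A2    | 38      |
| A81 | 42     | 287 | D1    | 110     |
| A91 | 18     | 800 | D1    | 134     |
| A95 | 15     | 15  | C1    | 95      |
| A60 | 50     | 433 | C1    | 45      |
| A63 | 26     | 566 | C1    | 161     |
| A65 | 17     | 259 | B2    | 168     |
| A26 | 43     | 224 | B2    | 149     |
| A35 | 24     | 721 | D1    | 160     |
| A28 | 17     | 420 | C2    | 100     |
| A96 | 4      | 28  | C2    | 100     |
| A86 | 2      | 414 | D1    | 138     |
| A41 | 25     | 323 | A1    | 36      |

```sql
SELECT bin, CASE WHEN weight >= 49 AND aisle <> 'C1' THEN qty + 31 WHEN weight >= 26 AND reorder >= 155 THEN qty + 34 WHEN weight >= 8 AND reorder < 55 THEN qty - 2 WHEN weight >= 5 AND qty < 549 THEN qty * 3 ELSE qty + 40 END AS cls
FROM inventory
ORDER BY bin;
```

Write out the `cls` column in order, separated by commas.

672, 1260, 761, 321, 431, 600, 777, 861, 454, 840, 448, 45, 68

bin=A26: weight >= 5 AND qty < 549 → 672
bin=A28: weight >= 5 AND qty < 549 → 1260
bin=A35: ELSE → 761
bin=A41: weight >= 8 AND reorder < 55 → 321
bin=A60: weight >= 8 AND reorder < 55 → 431
bin=A63: weight >= 26 AND reorder >= 155 → 600
bin=A65: weight >= 5 AND qty < 549 → 777
bin=A81: weight >= 5 AND qty < 549 → 861
bin=A86: ELSE → 454
bin=A91: ELSE → 840
bin=A92: weight >= 8 AND reorder < 55 → 448
bin=A95: weight >= 5 AND qty < 549 → 45
bin=A96: ELSE → 68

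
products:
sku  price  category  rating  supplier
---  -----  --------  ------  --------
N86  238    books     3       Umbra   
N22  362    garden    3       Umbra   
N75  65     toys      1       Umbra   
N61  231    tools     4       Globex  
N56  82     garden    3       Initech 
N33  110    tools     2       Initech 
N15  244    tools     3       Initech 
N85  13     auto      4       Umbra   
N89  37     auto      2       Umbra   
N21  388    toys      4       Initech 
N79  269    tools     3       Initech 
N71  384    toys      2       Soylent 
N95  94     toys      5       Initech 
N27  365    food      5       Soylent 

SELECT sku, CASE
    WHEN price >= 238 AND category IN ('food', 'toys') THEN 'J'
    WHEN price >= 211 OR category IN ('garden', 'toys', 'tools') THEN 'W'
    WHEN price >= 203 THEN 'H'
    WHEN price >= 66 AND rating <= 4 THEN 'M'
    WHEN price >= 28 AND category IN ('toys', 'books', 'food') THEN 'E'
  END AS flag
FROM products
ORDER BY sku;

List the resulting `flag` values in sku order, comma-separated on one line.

W, J, W, J, W, W, W, J, W, W, NULL, W, NULL, W

sku=N15: price >= 211 OR category IN ('garden', 'toys', 'tools') → W
sku=N21: price >= 238 AND category IN ('food', 'toys') → J
sku=N22: price >= 211 OR category IN ('garden', 'toys', 'tools') → W
sku=N27: price >= 238 AND category IN ('food', 'toys') → J
sku=N33: price >= 211 OR category IN ('garden', 'toys', 'tools') → W
sku=N56: price >= 211 OR category IN ('garden', 'toys', 'tools') → W
sku=N61: price >= 211 OR category IN ('garden', 'toys', 'tools') → W
sku=N71: price >= 238 AND category IN ('food', 'toys') → J
sku=N75: price >= 211 OR category IN ('garden', 'toys', 'tools') → W
sku=N79: price >= 211 OR category IN ('garden', 'toys', 'tools') → W
sku=N85: (no match → NULL) → NULL
sku=N86: price >= 211 OR category IN ('garden', 'toys', 'tools') → W
sku=N89: (no match → NULL) → NULL
sku=N95: price >= 211 OR category IN ('garden', 'toys', 'tools') → W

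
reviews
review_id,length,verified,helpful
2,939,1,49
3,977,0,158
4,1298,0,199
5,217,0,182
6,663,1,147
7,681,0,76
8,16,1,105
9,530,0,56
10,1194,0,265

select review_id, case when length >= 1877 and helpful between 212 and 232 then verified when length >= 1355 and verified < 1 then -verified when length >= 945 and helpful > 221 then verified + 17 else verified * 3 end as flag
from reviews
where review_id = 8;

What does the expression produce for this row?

review_id = 8: length=16, verified=1, helpful=105.
length >= 1877 and helpful between 212 and 232 → false
length >= 1355 and verified < 1 → false
length >= 945 and helpful > 221 → false
No prior WHEN matched → ELSE → 3

3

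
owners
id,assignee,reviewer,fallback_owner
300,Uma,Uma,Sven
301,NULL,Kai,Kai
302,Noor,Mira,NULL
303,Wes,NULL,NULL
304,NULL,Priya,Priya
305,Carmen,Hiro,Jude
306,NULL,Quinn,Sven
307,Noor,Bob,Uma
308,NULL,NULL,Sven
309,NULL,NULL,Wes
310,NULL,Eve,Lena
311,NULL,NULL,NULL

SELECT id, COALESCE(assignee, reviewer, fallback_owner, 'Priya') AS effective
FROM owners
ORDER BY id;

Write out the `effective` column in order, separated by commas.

Uma, Kai, Noor, Wes, Priya, Carmen, Quinn, Noor, Sven, Wes, Eve, Priya

id=300: assignee=Uma → Uma
id=301: assignee=NULL, reviewer=Kai → Kai
id=302: assignee=Noor → Noor
id=303: assignee=Wes → Wes
id=304: assignee=NULL, reviewer=Priya → Priya
id=305: assignee=Carmen → Carmen
id=306: assignee=NULL, reviewer=Quinn → Quinn
id=307: assignee=Noor → Noor
id=308: assignee=NULL, reviewer=NULL, fallback_owner=Sven → Sven
id=309: assignee=NULL, reviewer=NULL, fallback_owner=Wes → Wes
id=310: assignee=NULL, reviewer=Eve → Eve
id=311: assignee=NULL, reviewer=NULL, fallback_owner=NULL, → literal Priya → Priya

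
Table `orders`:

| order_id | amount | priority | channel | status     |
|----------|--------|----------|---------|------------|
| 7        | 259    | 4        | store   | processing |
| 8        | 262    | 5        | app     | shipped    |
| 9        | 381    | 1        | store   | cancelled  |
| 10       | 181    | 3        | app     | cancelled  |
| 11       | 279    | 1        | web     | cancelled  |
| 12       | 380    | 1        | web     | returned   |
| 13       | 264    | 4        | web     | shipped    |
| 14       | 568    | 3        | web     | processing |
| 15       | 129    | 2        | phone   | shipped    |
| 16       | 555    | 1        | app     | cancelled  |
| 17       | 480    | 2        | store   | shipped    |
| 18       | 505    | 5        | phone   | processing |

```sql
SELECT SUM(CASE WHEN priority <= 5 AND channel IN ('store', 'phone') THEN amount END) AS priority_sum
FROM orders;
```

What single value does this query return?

order_id=7: ✓ → 259
order_id=8: ✗
order_id=9: ✓ → 381
order_id=10: ✗
order_id=11: ✗
order_id=12: ✗
order_id=13: ✗
order_id=14: ✗
order_id=15: ✓ → 129
order_id=16: ✗
order_id=17: ✓ → 480
order_id=18: ✓ → 505
priority_sum = 259 + 381 + 129 + 480 + 505 = 1754

1754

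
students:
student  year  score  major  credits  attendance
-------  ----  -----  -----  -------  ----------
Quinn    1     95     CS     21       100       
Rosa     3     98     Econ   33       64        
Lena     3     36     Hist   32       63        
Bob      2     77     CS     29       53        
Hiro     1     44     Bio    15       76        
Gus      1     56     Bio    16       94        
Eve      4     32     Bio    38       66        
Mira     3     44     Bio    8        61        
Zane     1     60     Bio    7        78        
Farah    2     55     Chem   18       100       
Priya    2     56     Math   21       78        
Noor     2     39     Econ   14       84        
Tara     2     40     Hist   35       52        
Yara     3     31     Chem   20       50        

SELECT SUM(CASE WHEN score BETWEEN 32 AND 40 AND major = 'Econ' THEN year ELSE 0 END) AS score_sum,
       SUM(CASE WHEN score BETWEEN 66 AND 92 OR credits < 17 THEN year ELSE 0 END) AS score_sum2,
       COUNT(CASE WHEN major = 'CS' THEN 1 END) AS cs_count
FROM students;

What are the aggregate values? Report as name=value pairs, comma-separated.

score_sum=2, score_sum2=10, cs_count=2

[score_sum: score BETWEEN 32 AND 40 AND major = 'Econ']
student=Quinn: ✗
student=Rosa: ✗
student=Lena: ✗
student=Bob: ✗
student=Hiro: ✗
student=Gus: ✗
student=Eve: ✗
student=Mira: ✗
student=Zane: ✗
student=Farah: ✗
student=Priya: ✗
student=Noor: ✓ → 2
student=Tara: ✗
student=Yara: ✗
score_sum = 2
—
[score_sum2: score BETWEEN 66 AND 92 OR credits < 17]
student=Quinn: ✗
student=Rosa: ✗
student=Lena: ✗
student=Bob: ✓ → 2
student=Hiro: ✓ → 1
student=Gus: ✓ → 1
student=Eve: ✗
student=Mira: ✓ → 3
student=Zane: ✓ → 1
student=Farah: ✗
student=Priya: ✗
student=Noor: ✓ → 2
student=Tara: ✗
student=Yara: ✗
score_sum2 = 2 + 1 + 1 + 3 + 1 + 2 = 10
—
[cs_count: major = 'CS']
student=Quinn: ✓ → 1
student=Rosa: ✗
student=Lena: ✗
student=Bob: ✓ → 1
student=Hiro: ✗
student=Gus: ✗
student=Eve: ✗
student=Mira: ✗
student=Zane: ✗
student=Farah: ✗
student=Priya: ✗
student=Noor: ✗
student=Tara: ✗
student=Yara: ✗
cs_count = COUNT(1, 1) = 2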